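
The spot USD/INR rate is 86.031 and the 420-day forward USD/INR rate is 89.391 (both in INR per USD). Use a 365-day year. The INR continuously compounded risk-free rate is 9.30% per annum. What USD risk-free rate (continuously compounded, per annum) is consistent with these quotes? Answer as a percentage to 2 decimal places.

5.97%

F = S·e^((r_INR − r_USD)T) ⇒ r_USD = r_INR − ln(F/S)/T
ln(89.391/86.031) = 0.038312; /(420/365) = 0.033295
r_USD = 0.0930 − 0.033295 = 0.059705
r_USD = 5.97%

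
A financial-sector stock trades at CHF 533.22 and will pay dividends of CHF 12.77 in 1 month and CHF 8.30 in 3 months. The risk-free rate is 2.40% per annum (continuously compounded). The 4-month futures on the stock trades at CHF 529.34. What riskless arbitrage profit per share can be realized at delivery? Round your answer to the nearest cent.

PV(dividends) I = 12.77·e^(−0.0240·1/12) + 8.30·e^(−0.0240·3/12) = 20.9948
Fair futures F* = (S − I)·e^(rT) = (533.22 − 20.9948)·e^0.008000 = 512.2252 × 1.008032 = 516.3394
Market CHF 529.34 > fair 516.3394: forward overpriced → cash-and-carry (borrow at r, buy the stock and collect the dividends, short the forward).
Profit at T = |F_mkt − F*| = |529.34 − 516.3394| = CHF 13.00 per share

CHF 13.00 per share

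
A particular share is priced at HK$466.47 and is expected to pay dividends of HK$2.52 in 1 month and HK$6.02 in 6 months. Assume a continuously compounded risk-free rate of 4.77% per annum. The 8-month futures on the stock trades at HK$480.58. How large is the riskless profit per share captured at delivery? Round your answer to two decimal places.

PV(dividends) I = 2.52·e^(−0.0477·1/12) + 6.02·e^(−0.0477·6/12) = 8.3881
Fair futures F* = (S − I)·e^(rT) = (466.47 − 8.3881)·e^0.031800 = 458.0819 × 1.032311 = 472.8830
Market HK$480.58 > fair 472.8830: forward overpriced → cash-and-carry (borrow at r, buy the stock and collect the dividends, short the forward).
Profit at T = |F_mkt − F*| = |480.58 − 472.8830| = HK$7.70 per share

HK$7.70 per share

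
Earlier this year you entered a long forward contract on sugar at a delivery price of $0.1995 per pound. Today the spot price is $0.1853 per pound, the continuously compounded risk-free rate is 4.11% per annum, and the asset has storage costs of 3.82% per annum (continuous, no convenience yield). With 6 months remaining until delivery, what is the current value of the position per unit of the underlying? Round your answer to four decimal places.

-$0.0066 per pound

Current fair forward for the remaining 6 months: F = S·e^((r + u)·T), (r + u) = 0.0411 + 0.0382 = 0.0793
F = 0.1853 · e^(0.0793 × 6/12) = 0.1853 × 1.040447 = 0.1928
Value of long forward = (F − K)·e^(−rT) = (0.1928 − 0.1995) · e^(−0.0411·6/12)
= -0.0067 × 0.979660 = -0.0066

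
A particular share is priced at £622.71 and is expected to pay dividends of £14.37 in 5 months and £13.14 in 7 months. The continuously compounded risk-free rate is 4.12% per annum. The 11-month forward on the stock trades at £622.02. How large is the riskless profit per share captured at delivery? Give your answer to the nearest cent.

£3.33 per share

PV(dividends) I = 14.37·e^(−0.0412·5/12) + 13.14·e^(−0.0412·7/12) = 26.9534
Fair forward F* = (S − I)·e^(rT) = (622.71 − 26.9534)·e^0.037767 = 595.7566 × 1.038489 = 618.6867
Market £622.02 > fair 618.6867: forward overpriced → cash-and-carry (borrow at r, buy the stock and collect the dividends, short the forward).
Profit at T = |F_mkt − F*| = |622.02 − 618.6867| = £3.33 per share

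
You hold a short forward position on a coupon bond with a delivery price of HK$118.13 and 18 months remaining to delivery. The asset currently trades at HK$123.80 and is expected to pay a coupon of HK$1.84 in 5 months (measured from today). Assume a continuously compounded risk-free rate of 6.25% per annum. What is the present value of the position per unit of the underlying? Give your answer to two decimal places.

-HK$14.45

PV(remaining coupons) I = 1.84·e^(−0.0625·5/12) = 1.7927
Current forward F = (S − I)·e^(rT) = (123.80 − 1.7927)·e^(0.0625·18/12) = 122.0073 × 1.098285 = 133.9988
Value (long) = (F − K)·e^(−rT) = (133.9988 − 118.13) × 0.910510 = 14.4487
Short position value = −(long value) = -HK$14.45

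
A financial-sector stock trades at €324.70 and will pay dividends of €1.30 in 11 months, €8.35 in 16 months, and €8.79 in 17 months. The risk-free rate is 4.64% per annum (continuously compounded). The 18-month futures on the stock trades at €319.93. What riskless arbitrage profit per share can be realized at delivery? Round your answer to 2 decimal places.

PV(dividends) I = 1.30·e^(−0.0464·11/12) + 8.35·e^(−0.0464·16/12) + 8.79·e^(−0.0464·17/12) = 17.3257
Fair futures F* = (S − I)·e^(rT) = (324.70 − 17.3257)·e^0.069600 = 307.3743 × 1.072079 = 329.5295
Market €319.93 < fair 329.5295: forward underpriced → reverse cash-and-carry (short the stock, invest proceeds at r, pay the dividends, go long the forward).
Profit at T = |F_mkt − F*| = |319.93 − 329.5295| = €9.60 per share

€9.60 per share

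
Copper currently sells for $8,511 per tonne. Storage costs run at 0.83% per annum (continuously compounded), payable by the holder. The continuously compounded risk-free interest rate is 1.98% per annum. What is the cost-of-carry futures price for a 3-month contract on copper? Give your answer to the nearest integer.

$8,571 per tonne

Net carry = r + u − y = 0.0198 + 0.0083 − 0.0000 = 0.0281
F = S·e^((r+u−y)T) = 8511 · e^(0.0281 × 3/12) = 8511 · e^0.007025
= 8511 × 1.007050 = $8,571 per tonne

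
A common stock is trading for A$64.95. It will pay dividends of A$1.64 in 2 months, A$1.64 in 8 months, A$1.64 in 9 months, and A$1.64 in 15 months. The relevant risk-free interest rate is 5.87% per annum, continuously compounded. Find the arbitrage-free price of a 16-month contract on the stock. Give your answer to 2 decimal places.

PV(dividends) I = 1.64·e^(−0.0587·2/12) + 1.64·e^(−0.0587·8/12) + 1.64·e^(−0.0587·9/12) + 1.64·e^(−0.0587·15/12)
I = 1.6240 + 1.5771 + 1.5694 + 1.5240 = 6.2945
F = (S − I)·e^(rT) = (64.95 − 6.2945) · e^(0.0587·16/12)
= 58.6555 · e^0.078267 = 58.6555 × 1.081411 = A$63.43

A$63.43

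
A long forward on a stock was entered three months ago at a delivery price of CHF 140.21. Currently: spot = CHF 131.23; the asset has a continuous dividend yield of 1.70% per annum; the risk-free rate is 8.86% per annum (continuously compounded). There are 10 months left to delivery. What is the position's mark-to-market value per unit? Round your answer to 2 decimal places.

Current fair forward for the remaining 10 months: F = S·e^((r − q)·T), (r − q) = 0.0886 − 0.0170 = 0.0716
F = 131.23 · e^(0.0716 × 10/12) = 131.23 × 1.061483 = 139.2984
Value of long forward = (F − K)·e^(−rT) = (139.2984 − 140.21) · e^(−0.0886·10/12)
= -0.9116 × 0.928826 = -0.85

-CHF 0.85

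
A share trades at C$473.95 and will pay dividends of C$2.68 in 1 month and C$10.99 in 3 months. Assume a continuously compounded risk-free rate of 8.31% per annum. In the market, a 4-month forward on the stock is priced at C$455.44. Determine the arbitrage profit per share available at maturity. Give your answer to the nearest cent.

C$18.02 per share

PV(dividends) I = 2.68·e^(−0.0831·1/12) + 10.99·e^(−0.0831·3/12) = 13.4255
Fair forward F* = (S − I)·e^(rT) = (473.95 − 13.4255)·e^0.027700 = 460.5245 × 1.028087 = 473.4593
Market C$455.44 < fair 473.4593: forward underpriced → reverse cash-and-carry (short the stock, invest proceeds at r, pay the dividends, go long the forward).
Profit at T = |F_mkt − F*| = |455.44 − 473.4593| = C$18.02 per share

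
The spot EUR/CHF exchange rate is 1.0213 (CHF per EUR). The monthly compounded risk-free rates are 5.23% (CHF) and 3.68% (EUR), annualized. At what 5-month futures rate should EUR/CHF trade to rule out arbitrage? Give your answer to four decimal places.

1.0279

By covered interest parity, F = S · (1+r_CHF/12)^(12T) / (1+r_EUR/12)^(12T)
= 1.0213 × 1.021982 / 1.015428 = 1.0213 × 1.006454
F = 1.0279 CHF per EUR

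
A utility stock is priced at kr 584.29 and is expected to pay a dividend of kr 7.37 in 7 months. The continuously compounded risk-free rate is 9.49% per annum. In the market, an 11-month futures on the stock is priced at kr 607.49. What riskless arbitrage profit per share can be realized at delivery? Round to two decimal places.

PV(dividends) I = 7.37·e^(−0.0949·7/12) = 6.9731
Fair futures F* = (S − I)·e^(rT) = (584.29 − 6.9731)·e^0.086992 = 577.3169 × 1.090888 = 629.7881
Market kr 607.49 < fair 629.7881: forward underpriced → reverse cash-and-carry (short the stock, invest proceeds at r, pay the dividends, go long the forward).
Profit at T = |F_mkt − F*| = |607.49 − 629.7881| = kr 22.30 per share

kr 22.30 per share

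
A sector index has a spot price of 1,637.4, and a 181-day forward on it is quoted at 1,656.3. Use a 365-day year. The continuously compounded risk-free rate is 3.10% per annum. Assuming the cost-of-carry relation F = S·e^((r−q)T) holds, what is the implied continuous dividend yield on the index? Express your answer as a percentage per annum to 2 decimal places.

From F = S·e^((r−q)T): (r − q) = ln(F/S)/T
ln(1656.3/1637.4) = ln(1.011543) = 0.011477
(r − q) = 0.011477 / (181/365) = 0.023144
q = r − ln(F/S)/T = 0.0310 − 0.023144 = 0.007856
q = 0.79%

0.79%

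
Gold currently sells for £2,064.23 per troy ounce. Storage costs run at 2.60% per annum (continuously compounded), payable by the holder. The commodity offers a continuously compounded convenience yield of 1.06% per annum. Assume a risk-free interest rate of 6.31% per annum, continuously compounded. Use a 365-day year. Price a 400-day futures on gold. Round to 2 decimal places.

Net carry = r + u − y = 0.0631 + 0.0260 − 0.0106 = 0.0785
F = S·e^((r+u−y)T) = 2064.23 · e^(0.0785 × 400/365) = 2064.23 · e^0.08602740
= 2064.23 × 1.08983619 = £2,249.67 per troy ounce

£2,249.67 per troy ounce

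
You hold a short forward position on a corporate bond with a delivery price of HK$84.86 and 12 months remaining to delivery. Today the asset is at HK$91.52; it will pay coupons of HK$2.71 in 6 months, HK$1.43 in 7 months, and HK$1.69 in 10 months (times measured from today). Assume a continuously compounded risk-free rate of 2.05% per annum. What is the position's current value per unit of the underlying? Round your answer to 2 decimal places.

-HK$2.63

PV(remaining coupons) I = 2.71·e^(−0.0205·6/12) + 1.43·e^(−0.0205·7/12) + 1.69·e^(−0.0205·10/12) = 5.7567
Current forward F = (S − I)·e^(rT) = (91.52 − 5.7567)·e^(0.0205·12/12) = 85.7633 × 1.020712 = 87.5396
Value (long) = (F − K)·e^(−rT) = (87.5396 − 84.86) × 0.979709 = 2.6252
Short position value = −(long value) = -HK$2.63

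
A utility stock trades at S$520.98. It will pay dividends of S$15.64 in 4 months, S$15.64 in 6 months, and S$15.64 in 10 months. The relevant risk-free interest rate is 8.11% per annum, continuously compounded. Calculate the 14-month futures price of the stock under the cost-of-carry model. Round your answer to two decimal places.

S$523.37

PV(dividends) I = 15.64·e^(−0.0811·4/12) + 15.64·e^(−0.0811·6/12) + 15.64·e^(−0.0811·10/12)
I = 15.2229 + 15.0185 + 14.6179 = 44.8593
F = (S − I)·e^(rT) = (520.98 − 44.8593) · e^(0.0811·14/12)
= 476.1207 · e^0.094617 = 476.1207 × 1.099238 = S$523.37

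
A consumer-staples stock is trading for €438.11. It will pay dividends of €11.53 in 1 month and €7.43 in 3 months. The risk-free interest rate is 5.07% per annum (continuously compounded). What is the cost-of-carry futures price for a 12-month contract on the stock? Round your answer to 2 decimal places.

PV(dividends) I = 11.53·e^(−0.0507·1/12) + 7.43·e^(−0.0507·3/12)
I = 11.4814 + 7.3364 = 18.8178
F = (S − I)·e^(rT) = (438.11 − 18.8178) · e^(0.0507·12/12)
= 419.2922 · e^0.050700 = 419.2922 × 1.052007 = €441.10

€441.10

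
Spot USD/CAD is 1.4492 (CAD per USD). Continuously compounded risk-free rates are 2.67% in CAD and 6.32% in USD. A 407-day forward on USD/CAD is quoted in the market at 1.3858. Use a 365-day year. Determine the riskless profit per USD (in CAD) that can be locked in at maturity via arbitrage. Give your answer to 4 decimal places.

0.0056 per USD (in CAD)

Fair forward: F* = S·e^(carry·T), with carry = (r_CAD − r_USD) = 0.0267 − 0.0632 = -0.0365
F* = 1.4492 · e^(-0.0365 × 407/365) = 1.4492 · e^-0.040700 = 1.4492 × 0.960117 = 1.3914
Market 1.3858 < fair 1.3914: forward underpriced → reverse cash-and-carry (short spot, go long the forward).
At maturity, profit = |F_mkt − F*| = |1.3858 − 1.3914| = 0.0056 per USD (in CAD)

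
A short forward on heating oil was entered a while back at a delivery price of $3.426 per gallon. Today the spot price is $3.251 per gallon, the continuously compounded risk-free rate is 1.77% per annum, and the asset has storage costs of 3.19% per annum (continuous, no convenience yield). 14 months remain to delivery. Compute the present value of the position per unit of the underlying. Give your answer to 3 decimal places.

Current fair forward for the remaining 14 months: F = S·e^((r + u)·T), (r + u) = 0.0177 + 0.0319 = 0.0496
F = 3.251 · e^(0.0496 × 14/12) = 3.251 × 1.059574 = 3.4447
Value of long forward = (F − K)·e^(−rT) = (3.4447 − 3.426) · e^(−0.0177·14/12)
= 0.0187 × 0.979562 = 0.018
Short position value = −(long value) = -$0.018

-$0.018 per gallon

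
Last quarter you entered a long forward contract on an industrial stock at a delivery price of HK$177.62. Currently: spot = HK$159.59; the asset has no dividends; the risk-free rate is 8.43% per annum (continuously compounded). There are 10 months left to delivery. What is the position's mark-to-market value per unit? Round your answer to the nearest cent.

-HK$5.98

Current fair forward for the remaining 10 months: F = S·e^(r·T), r = 0.0843
F = 159.59 · e^(0.0843 × 10/12) = 159.59 × 1.072776 = 171.2043
Value of long forward = (F − K)·e^(−rT) = (171.2043 − 177.62) · e^(−0.0843·10/12)
= -6.4157 × 0.932161 = -5.98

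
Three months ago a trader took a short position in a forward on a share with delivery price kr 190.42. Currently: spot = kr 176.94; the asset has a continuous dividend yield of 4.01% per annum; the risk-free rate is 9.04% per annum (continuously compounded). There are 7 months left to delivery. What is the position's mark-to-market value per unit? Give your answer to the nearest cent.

Current fair forward for the remaining 7 months: F = S·e^((r − q)·T), (r − q) = 0.0904 − 0.0401 = 0.0503
F = 176.94 · e^(0.0503 × 7/12) = 176.94 × 1.029776 = 182.2086
Value of long forward = (F − K)·e^(−rT) = (182.2086 − 190.42) · e^(−0.0904·7/12)
= -8.2114 × 0.948633 = -7.79
Short position value = −(long value) = kr 7.79

kr 7.79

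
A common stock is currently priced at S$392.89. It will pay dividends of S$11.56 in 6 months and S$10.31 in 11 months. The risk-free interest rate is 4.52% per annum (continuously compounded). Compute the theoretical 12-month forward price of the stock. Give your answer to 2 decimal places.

S$388.88

PV(dividends) I = 11.56·e^(−0.0452·6/12) + 10.31·e^(−0.0452·11/12)
I = 11.3017 + 9.8916 = 21.1933
F = (S − I)·e^(rT) = (392.89 − 21.1933) · e^(0.0452·12/12)
= 371.6967 · e^0.045200 = 371.6967 × 1.046237 = S$388.88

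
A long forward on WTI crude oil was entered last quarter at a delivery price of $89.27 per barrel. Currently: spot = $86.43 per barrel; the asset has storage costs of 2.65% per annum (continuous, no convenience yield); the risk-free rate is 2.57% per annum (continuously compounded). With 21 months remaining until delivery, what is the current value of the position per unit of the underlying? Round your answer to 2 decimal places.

$5.19 per barrel

Current fair forward for the remaining 21 months: F = S·e^((r + u)·T), (r + u) = 0.0257 + 0.0265 = 0.0522
F = 86.43 · e^(0.0522 × 21/12) = 86.43 × 1.095652 = 94.6972
Value of long forward = (F − K)·e^(−rT) = (94.6972 − 89.27) · e^(−0.0257·21/12)
= 5.4272 × 0.956021 = 5.19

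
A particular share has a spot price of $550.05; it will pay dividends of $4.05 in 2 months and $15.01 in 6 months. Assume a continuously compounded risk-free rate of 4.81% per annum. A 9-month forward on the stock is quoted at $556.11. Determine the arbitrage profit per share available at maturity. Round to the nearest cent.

$5.21 per share

PV(dividends) I = 4.05·e^(−0.0481·2/12) + 15.01·e^(−0.0481·6/12) = 18.6710
Fair forward F* = (S − I)·e^(rT) = (550.05 − 18.6710)·e^0.036075 = 531.3790 × 1.036734 = 550.8987
Market $556.11 > fair 550.8987: forward overpriced → cash-and-carry (borrow at r, buy the stock and collect the dividends, short the forward).
Profit at T = |F_mkt − F*| = |556.11 − 550.8987| = $5.21 per share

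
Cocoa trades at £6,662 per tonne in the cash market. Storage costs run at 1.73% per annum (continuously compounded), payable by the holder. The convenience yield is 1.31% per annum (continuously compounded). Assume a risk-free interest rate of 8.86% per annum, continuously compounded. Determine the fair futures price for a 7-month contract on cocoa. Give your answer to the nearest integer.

Net carry = r + u − y = 0.0886 + 0.0173 − 0.0131 = 0.0928
F = S·e^((r+u−y)T) = 6662 · e^(0.0928 × 7/12) = 6662 · e^0.054133
= 6662 × 1.055625 = £7,033 per tonne

£7,033 per tonne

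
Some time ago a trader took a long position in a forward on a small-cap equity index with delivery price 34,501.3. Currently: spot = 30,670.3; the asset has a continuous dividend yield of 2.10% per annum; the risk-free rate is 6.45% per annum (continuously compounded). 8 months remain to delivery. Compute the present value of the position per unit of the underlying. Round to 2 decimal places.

Current fair forward for the remaining 8 months: F = S·e^((r − q)·T), (r − q) = 0.0645 − 0.0210 = 0.0435
F = 30670.3 · e^(0.0435 × 8/12) = 30670.3 × 1.02942459 = 31572.7610
Value of long forward = (F − K)·e^(−rT) = (31572.7610 − 34501.3) · e^(−0.0645·8/12)
= -2928.5390 × 0.95791139 = -2805.28

-2805.28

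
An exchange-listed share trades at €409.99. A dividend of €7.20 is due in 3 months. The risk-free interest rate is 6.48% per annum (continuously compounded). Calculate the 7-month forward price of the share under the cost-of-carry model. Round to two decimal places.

PV(dividends) I = 7.20·e^(−0.0648·3/12)
I = 7.0843
F = (S − I)·e^(rT) = (409.99 − 7.0843) · e^(0.0648·7/12)
= 402.9057 · e^0.037800 = 402.9057 × 1.038524 = €418.43

€418.43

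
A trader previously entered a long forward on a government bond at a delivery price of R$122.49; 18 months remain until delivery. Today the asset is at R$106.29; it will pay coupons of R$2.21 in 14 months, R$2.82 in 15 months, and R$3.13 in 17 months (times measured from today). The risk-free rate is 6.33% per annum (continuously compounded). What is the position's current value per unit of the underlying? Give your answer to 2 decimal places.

-R$12.62

PV(remaining coupons) I = 2.21·e^(−0.0633·14/12) + 2.82·e^(−0.0633·15/12) + 3.13·e^(−0.0633·17/12) = 7.5197
Current forward F = (S − I)·e^(rT) = (106.29 − 7.5197)·e^(0.0633·18/12) = 98.7703 × 1.099604 = 108.6082
Value (long) = (F − K)·e^(−rT) = (108.6082 − 122.49) × 0.909418 = -12.6244
Value = -R$12.62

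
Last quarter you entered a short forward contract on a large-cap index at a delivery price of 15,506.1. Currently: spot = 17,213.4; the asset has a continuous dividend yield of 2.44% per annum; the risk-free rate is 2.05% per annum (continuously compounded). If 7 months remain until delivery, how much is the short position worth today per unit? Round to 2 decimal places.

-1648.35

Current fair forward for the remaining 7 months: F = S·e^((r − q)·T), (r − q) = 0.0205 − 0.0244 = -0.0039
F = 17213.4 · e^(-0.0039 × 7/12) = 17213.4 × 0.99772759 = 17174.2841
Value of long forward = (F − K)·e^(−rT) = (17174.2841 − 15506.1) · e^(−0.0205·7/12)
= 1668.1841 × 0.98811288 = 1648.35
Short position value = −(long value) = -1648.35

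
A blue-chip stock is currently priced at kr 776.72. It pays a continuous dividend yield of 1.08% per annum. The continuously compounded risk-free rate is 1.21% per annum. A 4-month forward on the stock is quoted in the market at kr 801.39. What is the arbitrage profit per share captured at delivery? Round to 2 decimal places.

kr 24.33 per share

Fair forward: F* = S·e^(carry·T), with carry = (r − q) = 0.0121 − 0.0108 = 0.0013
F* = 776.72 · e^(0.0013 × 4/12) = 776.72 · e^0.000433 = 776.72 × 1.000433 = kr 777.0563
Market kr 801.39 > fair kr 777.0563: forward overpriced → cash-and-carry (buy spot, short the forward).
At maturity, profit = |F_mkt − F*| = |801.39 − 777.0563| = kr 24.33 per share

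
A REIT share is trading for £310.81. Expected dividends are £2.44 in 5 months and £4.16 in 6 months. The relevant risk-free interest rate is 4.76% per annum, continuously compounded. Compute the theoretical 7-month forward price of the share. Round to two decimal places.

PV(dividends) I = 2.44·e^(−0.0476·5/12) + 4.16·e^(−0.0476·6/12)
I = 2.3921 + 4.0622 = 6.4543
F = (S − I)·e^(rT) = (310.81 − 6.4543) · e^(0.0476·7/12)
= 304.3557 · e^0.027767 = 304.3557 × 1.028156 = £312.93

£312.93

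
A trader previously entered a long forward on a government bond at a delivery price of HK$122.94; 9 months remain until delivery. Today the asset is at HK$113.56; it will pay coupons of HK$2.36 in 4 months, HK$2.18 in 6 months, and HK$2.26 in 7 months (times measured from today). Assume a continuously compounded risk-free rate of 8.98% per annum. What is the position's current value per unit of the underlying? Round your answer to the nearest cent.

-HK$7.89

PV(remaining coupons) I = 2.36·e^(−0.0898·4/12) + 2.18·e^(−0.0898·6/12) + 2.26·e^(−0.0898·7/12) = 6.5193
Current forward F = (S − I)·e^(rT) = (113.56 − 6.5193)·e^(0.0898·9/12) = 107.0407 × 1.069670 = 114.4982
Value (long) = (F − K)·e^(−rT) = (114.4982 − 122.94) × 0.934868 = -7.8920
Value = -HK$7.89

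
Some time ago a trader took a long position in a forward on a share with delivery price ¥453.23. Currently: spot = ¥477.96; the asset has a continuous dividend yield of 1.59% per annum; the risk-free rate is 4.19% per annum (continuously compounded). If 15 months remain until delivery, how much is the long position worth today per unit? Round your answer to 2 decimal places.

Current fair forward for the remaining 15 months: F = S·e^((r − q)·T), (r − q) = 0.0419 − 0.0159 = 0.0260
F = 477.96 · e^(0.0260 × 15/12) = 477.96 × 1.033034 = 493.7489
Value of long forward = (F − K)·e^(−rT) = (493.7489 − 453.23) · e^(−0.0419·15/12)
= 40.5189 × 0.948973 = 38.45

¥38.45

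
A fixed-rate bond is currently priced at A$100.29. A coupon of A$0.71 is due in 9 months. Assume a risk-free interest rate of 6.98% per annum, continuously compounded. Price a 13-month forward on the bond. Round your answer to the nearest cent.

PV(coupons) I = 0.71·e^(−0.0698·9/12)
I = 0.6738
F = (S − I)·e^(rT) = (100.29 − 0.6738) · e^(0.0698·13/12)
= 99.6162 · e^0.075617 = 99.6162 × 1.078549 = A$107.44

A$107.44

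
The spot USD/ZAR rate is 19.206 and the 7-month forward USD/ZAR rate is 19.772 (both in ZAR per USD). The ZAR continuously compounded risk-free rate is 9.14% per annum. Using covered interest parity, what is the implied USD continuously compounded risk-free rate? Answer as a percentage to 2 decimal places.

4.16%

F = S·e^((r_ZAR − r_USD)T) ⇒ r_USD = r_ZAR − ln(F/S)/T
ln(19.772/19.206) = 0.029044; /(7/12) = 0.049790
r_USD = 0.0914 − 0.049790 = 0.041610
r_USD = 4.16%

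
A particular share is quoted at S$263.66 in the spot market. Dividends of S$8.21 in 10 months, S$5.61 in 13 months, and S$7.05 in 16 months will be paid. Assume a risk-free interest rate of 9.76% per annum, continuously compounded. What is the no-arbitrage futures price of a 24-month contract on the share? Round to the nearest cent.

PV(dividends) I = 8.21·e^(−0.0976·10/12) + 5.61·e^(−0.0976·13/12) + 7.05·e^(−0.0976·16/12)
I = 7.5687 + 5.0471 + 6.1897 = 18.8055
F = (S − I)·e^(rT) = (263.66 − 18.8055) · e^(0.0976·24/12)
= 244.8545 · e^0.195200 = 244.8545 × 1.215554 = S$297.63

S$297.63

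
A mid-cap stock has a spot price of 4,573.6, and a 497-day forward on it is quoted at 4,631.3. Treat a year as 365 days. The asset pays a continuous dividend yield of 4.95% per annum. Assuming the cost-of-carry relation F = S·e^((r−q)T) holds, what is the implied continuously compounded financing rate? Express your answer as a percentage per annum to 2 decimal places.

From F = S·e^((r−q)T): (r − q) = ln(F/S)/T
ln(4631.3/4573.6) = ln(1.012616) = 0.012537
(r − q) = 0.012537 / (497/365) = 0.009207
r = ln(F/S)/T + q = 0.009207 + 0.0495 = 0.058707
r = 5.87%

5.87%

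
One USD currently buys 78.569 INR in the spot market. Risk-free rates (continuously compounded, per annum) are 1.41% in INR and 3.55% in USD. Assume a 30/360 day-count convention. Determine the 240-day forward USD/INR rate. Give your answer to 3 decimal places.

F = S·e^((r_INR − r_USD)T) = 78.569 · e^((0.0141 − 0.0355) × 240/360)
= 78.569 · e^-0.014267 = 78.569 × 0.985834
F = 77.456 INR per USD

77.456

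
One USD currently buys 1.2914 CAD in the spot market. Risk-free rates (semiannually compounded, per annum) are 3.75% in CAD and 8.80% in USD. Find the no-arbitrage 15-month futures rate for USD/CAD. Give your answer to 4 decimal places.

By covered interest parity, F = S · (1+r_CAD/2)^(2T) / (1+r_USD/2)^(2T)
= 1.2914 × 1.047536 / 1.113656 = 1.2914 × 0.940628
F = 1.2147 CAD per USD

1.2147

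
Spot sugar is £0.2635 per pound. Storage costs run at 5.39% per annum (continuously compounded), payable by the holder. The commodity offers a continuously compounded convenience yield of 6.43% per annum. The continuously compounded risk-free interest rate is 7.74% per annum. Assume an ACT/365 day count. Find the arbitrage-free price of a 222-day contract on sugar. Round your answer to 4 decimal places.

£0.2745 per pound

Net carry = r + u − y = 0.0774 + 0.0539 − 0.0643 = 0.0670
F = S·e^((r+u−y)T) = 0.2635 · e^(0.0670 × 222/365) = 0.2635 · e^0.040751
= 0.2635 × 1.041593 = £0.2745 per pound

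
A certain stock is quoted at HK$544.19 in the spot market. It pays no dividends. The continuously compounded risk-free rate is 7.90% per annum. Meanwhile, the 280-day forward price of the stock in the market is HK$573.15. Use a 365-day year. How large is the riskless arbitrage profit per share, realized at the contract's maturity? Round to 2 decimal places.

Fair forward: F* = S·e^(carry·T), with carry = r = 0.0790
F* = 544.19 · e^(0.0790 × 280/365) = 544.19 · e^0.060603 = 544.19 × 1.062477 = HK$578.1894
Market HK$573.15 < fair HK$578.1894: forward underpriced → reverse cash-and-carry (short spot, go long the forward).
At maturity, profit = |F_mkt − F*| = |573.15 − 578.1894| = HK$5.04 per share

HK$5.04 per share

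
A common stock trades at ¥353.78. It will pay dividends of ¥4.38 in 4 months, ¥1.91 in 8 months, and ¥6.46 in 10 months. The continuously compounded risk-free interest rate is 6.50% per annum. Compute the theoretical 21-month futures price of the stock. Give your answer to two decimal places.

¥382.69

PV(dividends) I = 4.38·e^(−0.0650·4/12) + 1.91·e^(−0.0650·8/12) + 6.46·e^(−0.0650·10/12)
I = 4.2861 + 1.8290 + 6.1194 = 12.2345
F = (S − I)·e^(rT) = (353.78 − 12.2345) · e^(0.0650·21/12)
= 341.5455 · e^0.113750 = 341.5455 × 1.120472 = ¥382.69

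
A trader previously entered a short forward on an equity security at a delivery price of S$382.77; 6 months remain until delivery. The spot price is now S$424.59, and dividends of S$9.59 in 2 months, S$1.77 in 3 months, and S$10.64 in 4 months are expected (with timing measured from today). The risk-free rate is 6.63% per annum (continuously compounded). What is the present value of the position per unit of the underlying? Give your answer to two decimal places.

PV(remaining dividends) I = 9.59·e^(−0.0663·2/12) + 1.77·e^(−0.0663·3/12) + 10.64·e^(−0.0663·4/12) = 21.6330
Current forward F = (S − I)·e^(rT) = (424.59 − 21.6330)·e^(0.0663·6/12) = 402.9570 × 1.033706 = 416.5391
Value (long) = (F − K)·e^(−rT) = (416.5391 − 382.77) × 0.967393 = 32.6680
Short position value = −(long value) = -S$32.67

-S$32.67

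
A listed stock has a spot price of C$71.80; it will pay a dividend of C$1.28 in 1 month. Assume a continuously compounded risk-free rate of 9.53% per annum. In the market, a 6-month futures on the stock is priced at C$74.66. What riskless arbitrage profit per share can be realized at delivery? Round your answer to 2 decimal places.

PV(dividends) I = 1.28·e^(−0.0953·1/12) = 1.2699
Fair futures F* = (S − I)·e^(rT) = (71.80 − 1.2699)·e^0.047650 = 70.5301 × 1.048804 = 73.9723
Market C$74.66 > fair 73.9723: forward overpriced → cash-and-carry (borrow at r, buy the stock and collect the dividends, short the forward).
Profit at T = |F_mkt − F*| = |74.66 − 73.9723| = C$0.69 per share

C$0.69 per share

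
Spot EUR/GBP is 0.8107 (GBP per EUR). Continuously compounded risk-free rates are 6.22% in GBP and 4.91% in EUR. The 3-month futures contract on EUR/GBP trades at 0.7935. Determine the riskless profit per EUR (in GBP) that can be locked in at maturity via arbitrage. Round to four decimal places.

Fair futures: F* = S·e^(carry·T), with carry = (r_GBP − r_EUR) = 0.0622 − 0.0491 = 0.0131
F* = 0.8107 · e^(0.0131 × 3/12) = 0.8107 · e^0.003275 = 0.8107 × 1.003280 = 0.8134
Market 0.7935 < fair 0.8134: forward underpriced → reverse cash-and-carry (short spot, go long the forward).
At maturity, profit = |F_mkt − F*| = |0.7935 − 0.8134| = 0.0199 per EUR (in GBP)

0.0199 per EUR (in GBP)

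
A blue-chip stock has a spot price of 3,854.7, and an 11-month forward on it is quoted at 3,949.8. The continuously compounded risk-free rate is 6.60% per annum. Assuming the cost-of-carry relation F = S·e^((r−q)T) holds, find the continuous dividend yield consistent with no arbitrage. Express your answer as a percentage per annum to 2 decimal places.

3.94%

From F = S·e^((r−q)T): (r − q) = ln(F/S)/T
ln(3949.8/3854.7) = ln(1.024671) = 0.024372
(r − q) = 0.024372 / (11/12) = 0.026588
q = r − ln(F/S)/T = 0.0660 − 0.026588 = 0.039412
q = 3.94%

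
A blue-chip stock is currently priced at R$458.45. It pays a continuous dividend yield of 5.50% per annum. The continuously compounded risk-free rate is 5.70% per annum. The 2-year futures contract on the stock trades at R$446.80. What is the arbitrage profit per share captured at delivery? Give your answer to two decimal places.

Fair futures: F* = S·e^(carry·T), with carry = (r − q) = 0.0570 − 0.0550 = 0.0020
F* = 458.45 · e^(0.0020 × 2) = 458.45 · e^0.004000 = 458.45 × 1.004008 = R$460.2875
Market R$446.80 < fair R$460.2875: forward underpriced → reverse cash-and-carry (short spot, go long the forward).
At maturity, profit = |F_mkt − F*| = |446.80 − 460.2875| = R$13.49 per share

R$13.49 per share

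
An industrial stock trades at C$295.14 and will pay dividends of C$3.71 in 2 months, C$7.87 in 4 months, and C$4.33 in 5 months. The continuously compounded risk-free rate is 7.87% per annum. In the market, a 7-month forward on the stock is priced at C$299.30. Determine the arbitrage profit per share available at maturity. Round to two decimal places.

C$6.54 per share

PV(dividends) I = 3.71·e^(−0.0787·2/12) + 7.87·e^(−0.0787·4/12) + 4.33·e^(−0.0787·5/12) = 15.5182
Fair forward F* = (S − I)·e^(rT) = (295.14 − 15.5182)·e^0.045908 = 279.6218 × 1.046978 = 292.7579
Market C$299.30 > fair 292.7579: forward overpriced → cash-and-carry (borrow at r, buy the stock and collect the dividends, short the forward).
Profit at T = |F_mkt − F*| = |299.30 − 292.7579| = C$6.54 per share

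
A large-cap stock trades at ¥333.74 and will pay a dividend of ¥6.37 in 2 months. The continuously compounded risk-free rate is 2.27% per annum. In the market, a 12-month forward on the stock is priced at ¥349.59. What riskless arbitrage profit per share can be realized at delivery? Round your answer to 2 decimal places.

¥14.68 per share

PV(dividends) I = 6.37·e^(−0.0227·2/12) = 6.3459
Fair forward F* = (S − I)·e^(rT) = (333.74 − 6.3459)·e^0.022700 = 327.3941 × 1.022960 = 334.9111
Market ¥349.59 > fair 334.9111: forward overpriced → cash-and-carry (borrow at r, buy the stock and collect the dividends, short the forward).
Profit at T = |F_mkt − F*| = |349.59 − 334.9111| = ¥14.68 per share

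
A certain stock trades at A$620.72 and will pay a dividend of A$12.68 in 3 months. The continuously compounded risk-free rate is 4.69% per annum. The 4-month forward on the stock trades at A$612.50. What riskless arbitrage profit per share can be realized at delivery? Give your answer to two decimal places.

A$5.27 per share

PV(dividends) I = 12.68·e^(−0.0469·3/12) = 12.5322
Fair forward F* = (S − I)·e^(rT) = (620.72 − 12.5322)·e^0.015633 = 608.1878 × 1.015756 = 617.7704
Market A$612.50 < fair 617.7704: forward underpriced → reverse cash-and-carry (short the stock, invest proceeds at r, pay the dividends, go long the forward).
Profit at T = |F_mkt − F*| = |612.50 − 617.7704| = A$5.27 per share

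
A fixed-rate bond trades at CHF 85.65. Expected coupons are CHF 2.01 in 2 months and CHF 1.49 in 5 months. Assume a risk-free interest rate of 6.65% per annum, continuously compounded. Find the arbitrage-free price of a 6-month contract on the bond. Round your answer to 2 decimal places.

PV(coupons) I = 2.01·e^(−0.0665·2/12) + 1.49·e^(−0.0665·5/12)
I = 1.9878 + 1.4493 = 3.4371
F = (S − I)·e^(rT) = (85.65 − 3.4371) · e^(0.0665·6/12)
= 82.2129 · e^0.033250 = 82.2129 × 1.033809 = CHF 84.99

CHF 84.99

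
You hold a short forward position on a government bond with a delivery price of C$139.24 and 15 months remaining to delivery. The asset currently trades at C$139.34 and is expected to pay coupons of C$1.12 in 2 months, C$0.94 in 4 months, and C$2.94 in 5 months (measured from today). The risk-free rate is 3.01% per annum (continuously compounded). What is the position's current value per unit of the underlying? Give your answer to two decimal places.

PV(remaining coupons) I = 1.12·e^(−0.0301·2/12) + 0.94·e^(−0.0301·4/12) + 2.94·e^(−0.0301·5/12) = 4.9484
Current forward F = (S − I)·e^(rT) = (139.34 − 4.9484)·e^(0.0301·15/12) = 134.3916 × 1.038342 = 139.5444
Value (long) = (F − K)·e^(−rT) = (139.5444 − 139.24) × 0.963074 = 0.2932
Short position value = −(long value) = -C$0.29

-C$0.29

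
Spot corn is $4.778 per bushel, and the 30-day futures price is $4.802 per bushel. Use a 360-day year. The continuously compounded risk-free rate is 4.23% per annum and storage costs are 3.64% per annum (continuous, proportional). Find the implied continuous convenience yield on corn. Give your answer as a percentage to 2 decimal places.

1.86%

F = S·e^((r+u−y)T) ⇒ (r+u−y) = ln(F/S)/T
ln(4.802/4.778) = 0.005010; /T ⇒ 0.060120
y = r + u − ln(F/S)/T = 0.0423 + 0.0364 − 0.060120 = 0.018580
y = 1.86%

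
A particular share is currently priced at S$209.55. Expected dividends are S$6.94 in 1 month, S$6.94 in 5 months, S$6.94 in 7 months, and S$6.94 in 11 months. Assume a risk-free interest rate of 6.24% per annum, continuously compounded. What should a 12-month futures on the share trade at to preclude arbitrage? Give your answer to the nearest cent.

S$194.40

PV(dividends) I = 6.94·e^(−0.0624·1/12) + 6.94·e^(−0.0624·5/12) + 6.94·e^(−0.0624·7/12) + 6.94·e^(−0.0624·11/12)
I = 6.9040 + 6.7619 + 6.6919 + 6.5542 = 26.9120
F = (S − I)·e^(rT) = (209.55 − 26.9120) · e^(0.0624·12/12)
= 182.6380 · e^0.062400 = 182.6380 × 1.064388 = S$194.40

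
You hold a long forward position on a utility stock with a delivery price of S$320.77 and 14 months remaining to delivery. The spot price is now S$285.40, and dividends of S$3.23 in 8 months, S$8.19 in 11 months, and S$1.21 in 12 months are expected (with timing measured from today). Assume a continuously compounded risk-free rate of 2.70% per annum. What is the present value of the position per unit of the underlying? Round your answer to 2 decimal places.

PV(remaining dividends) I = 3.23·e^(−0.0270·8/12) + 8.19·e^(−0.0270·11/12) + 1.21·e^(−0.0270·12/12) = 12.3399
Current forward F = (S − I)·e^(rT) = (285.40 − 12.3399)·e^(0.0270·14/12) = 273.0601 × 1.032001 = 281.7983
Value (long) = (F − K)·e^(−rT) = (281.7983 − 320.77) × 0.968991 = -37.7632
Value = -S$37.76

-S$37.76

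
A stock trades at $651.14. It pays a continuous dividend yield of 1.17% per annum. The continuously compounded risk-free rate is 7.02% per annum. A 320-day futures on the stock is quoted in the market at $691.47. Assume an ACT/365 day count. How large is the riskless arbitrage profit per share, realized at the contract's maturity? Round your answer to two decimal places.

$6.06 per share

Fair futures: F* = S·e^(carry·T), with carry = (r − q) = 0.0702 − 0.0117 = 0.0585
F* = 651.14 · e^(0.0585 × 320/365) = 651.14 · e^0.051288 = 651.14 × 1.052626 = $685.4069
Market $691.47 > fair $685.4069: forward overpriced → cash-and-carry (buy spot, short the forward).
At maturity, profit = |F_mkt − F*| = |691.47 − 685.4069| = $6.06 per share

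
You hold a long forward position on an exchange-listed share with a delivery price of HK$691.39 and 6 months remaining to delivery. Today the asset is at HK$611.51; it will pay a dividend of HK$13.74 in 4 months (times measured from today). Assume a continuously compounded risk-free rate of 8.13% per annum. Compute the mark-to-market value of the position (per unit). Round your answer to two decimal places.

-HK$65.71

PV(remaining dividends) I = 13.74·e^(−0.0813·4/12) = 13.3726
Current forward F = (S − I)·e^(rT) = (611.51 − 13.3726)·e^(0.0813·6/12) = 598.1374 × 1.041488 = 622.9529
Value (long) = (F − K)·e^(−rT) = (622.9529 − 691.39) × 0.960165 = -65.7109
Value = -HK$65.71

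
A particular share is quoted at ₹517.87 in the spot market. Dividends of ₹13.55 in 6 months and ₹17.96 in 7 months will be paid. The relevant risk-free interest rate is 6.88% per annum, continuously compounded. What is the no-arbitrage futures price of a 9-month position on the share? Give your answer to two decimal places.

PV(dividends) I = 13.55·e^(−0.0688·6/12) + 17.96·e^(−0.0688·7/12)
I = 13.0918 + 17.2535 = 30.3453
F = (S − I)·e^(rT) = (517.87 − 30.3453) · e^(0.0688·9/12)
= 487.5247 · e^0.051600 = 487.5247 × 1.052954 = ₹513.34

₹513.34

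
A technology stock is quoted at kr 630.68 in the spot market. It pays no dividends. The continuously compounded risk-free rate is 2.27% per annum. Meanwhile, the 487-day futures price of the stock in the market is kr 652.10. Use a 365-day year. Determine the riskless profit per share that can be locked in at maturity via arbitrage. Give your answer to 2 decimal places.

kr 2.03 per share

Fair futures: F* = S·e^(carry·T), with carry = r = 0.0227
F* = 630.68 · e^(0.0227 × 487/365) = 630.68 · e^0.030287 = 630.68 × 1.030750 = kr 650.0734
Market kr 652.10 > fair kr 650.0734: forward overpriced → cash-and-carry (buy spot, short the forward).
At maturity, profit = |F_mkt − F*| = |652.10 − 650.0734| = kr 2.03 per share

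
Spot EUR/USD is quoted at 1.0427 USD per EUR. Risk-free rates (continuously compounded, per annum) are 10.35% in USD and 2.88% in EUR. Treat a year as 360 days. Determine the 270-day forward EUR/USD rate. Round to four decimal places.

F = S·e^((r_USD − r_EUR)T) = 1.0427 · e^((0.1035 − 0.0288) × 270/360)
= 1.0427 · e^0.056025 = 1.0427 × 1.057624
F = 1.1028 USD per EUR

1.1028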